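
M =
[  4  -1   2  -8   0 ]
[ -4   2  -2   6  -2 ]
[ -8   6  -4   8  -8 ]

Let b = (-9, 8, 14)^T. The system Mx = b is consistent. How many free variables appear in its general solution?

Row reduce the augmented matrix [M | b].
R2 ← R2 + R1: [0, 1, 0, -2, -2, -1]
R3 ← R3 + (2)·R1: [0, 4, 0, -8, -8, -4]
R3 ← R3 − (4)·R2: [0, 0, 0, 0, 0, 0]
The echelon form has 2 nonzero rows, and every pivot lies in the first 5 columns, so rank(M) = rank([M|b]) = 2.
The system is consistent.
Free variables = (unknowns) − (rank) = 5 − 2 = 3.

3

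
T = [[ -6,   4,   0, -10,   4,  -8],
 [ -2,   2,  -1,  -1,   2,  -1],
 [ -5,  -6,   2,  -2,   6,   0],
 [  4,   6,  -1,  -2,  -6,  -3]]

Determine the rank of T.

3

Row reduce to echelon form.
R2 ← R2 − (1/3)·R1: [0, 2/3, -1, 7/3, 2/3, 5/3]
R3 ← R3 − (5/6)·R1: [0, -28/3, 2, 19/3, 8/3, 20/3]
R4 ← R4 + (2/3)·R1: [0, 26/3, -1, -26/3, -10/3, -25/3]
R3 ← R3 + (14)·R2: [0, 0, -12, 39, 12, 30]
R4 ← R4 − (13)·R2: [0, 0, 12, -39, -12, -30]
R4 ← R4 + R3: [0, 0, 0, 0, 0, 0]
Echelon form has 3 nonzero rows, so rank(T) = 3.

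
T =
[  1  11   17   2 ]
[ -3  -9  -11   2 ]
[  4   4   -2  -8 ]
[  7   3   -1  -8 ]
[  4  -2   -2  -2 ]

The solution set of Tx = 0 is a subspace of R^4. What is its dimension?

Row reduce to echelon form.
R2 ← R2 + (3)·R1: [0, 24, 40, 8]
R3 ← R3 − (4)·R1: [0, -40, -70, -16]
R4 ← R4 − (7)·R1: [0, -74, -120, -22]
R5 ← R5 − (4)·R1: [0, -46, -70, -10]
R3 ← R3 + (5/3)·R2: [0, 0, -10/3, -8/3]
R4 ← R4 + (37/12)·R2: [0, 0, 10/3, 8/3]
R5 ← R5 + (23/12)·R2: [0, 0, 20/3, 16/3]
R4 ← R4 + R3: [0, 0, 0, 0]
R5 ← R5 + (2)·R3: [0, 0, 0, 0]
3 nonzero rows, so rank(T) = 3.
T has 4 columns; by rank–nullity, nullity = 4 − 3 = 1.

1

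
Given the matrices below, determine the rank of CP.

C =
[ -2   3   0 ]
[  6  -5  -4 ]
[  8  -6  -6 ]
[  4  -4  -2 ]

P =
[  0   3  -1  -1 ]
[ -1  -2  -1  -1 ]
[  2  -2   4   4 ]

2

First compute CP:
[[ -3, -12,  -1,  -1],
 [ -3,  36, -17, -17],
 [ -6,  48, -26, -26],
 [  0,  24,  -8,  -8]]
Now row reduce the product.
R2 ← R2 − R1: [0, 48, -16, -16]
R3 ← R3 − (2)·R1: [0, 72, -24, -24]
R3 ← R3 − (3/2)·R2: [0, 0, 0, 0]
R4 ← R4 − (1/2)·R2: [0, 0, 0, 0]
2 nonzero rows, so rank(CP) = 2.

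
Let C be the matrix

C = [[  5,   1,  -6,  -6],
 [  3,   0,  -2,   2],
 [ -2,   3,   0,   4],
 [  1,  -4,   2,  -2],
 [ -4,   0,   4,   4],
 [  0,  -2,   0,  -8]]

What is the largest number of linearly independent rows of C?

Row reduce to echelon form.
R2 ← R2 − (3/5)·R1: [0, -3/5, 8/5, 28/5]
R3 ← R3 + (2/5)·R1: [0, 17/5, -12/5, 8/5]
R4 ← R4 − (1/5)·R1: [0, -21/5, 16/5, -4/5]
R5 ← R5 + (4/5)·R1: [0, 4/5, -4/5, -4/5]
R3 ← R3 + (17/3)·R2: [0, 0, 20/3, 100/3]
R4 ← R4 − (7)·R2: [0, 0, -8, -40]
R5 ← R5 + (4/3)·R2: [0, 0, 4/3, 20/3]
R6 ← R6 − (10/3)·R2: [0, 0, -16/3, -80/3]
R4 ← R4 + (6/5)·R3: [0, 0, 0, 0]
R5 ← R5 − (1/5)·R3: [0, 0, 0, 0]
R6 ← R6 + (4/5)·R3: [0, 0, 0, 0]
Echelon form has 3 nonzero rows, so rank(C) = 3.
The rank gives the maximum number of linearly independent rows: 3.

3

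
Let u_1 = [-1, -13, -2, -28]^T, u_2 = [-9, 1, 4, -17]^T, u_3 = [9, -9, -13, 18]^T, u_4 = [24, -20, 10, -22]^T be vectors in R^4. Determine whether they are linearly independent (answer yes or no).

Form the matrix with these vectors as rows and row reduce.
R2 ← R2 − (9)·R1: [0, 118, 22, 235]
R3 ← R3 + (9)·R1: [0, -126, -31, -234]
R4 ← R4 + (24)·R1: [0, -332, -38, -694]
R3 ← R3 + (63/59)·R2: [0, 0, -443/59, 999/59]
R4 ← R4 + (166/59)·R2: [0, 0, 1410/59, -1936/59]
R4 ← R4 + (1410/443)·R3: [0, 0, 0, 9338/443]
4 nonzero rows, so the 4 vectors span a space of dimension 4.
Since 4 = 4, the vectors are linearly independent.

yes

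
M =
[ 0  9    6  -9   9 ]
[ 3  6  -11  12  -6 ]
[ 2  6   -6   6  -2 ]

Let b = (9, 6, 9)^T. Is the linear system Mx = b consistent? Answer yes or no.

Row reduce the augmented matrix [M | b].
Swap R1 ↔ R2
R3 ← R3 − (2/3)·R1: [0, 2, 4/3, -2, 2, 5]
R3 ← R3 − (2/9)·R2: [0, 0, 0, 0, 0, 3]
The echelon form has 3 nonzero rows; the last pivot sits in the augmented column, so rank(M) = 2 but rank([M|b]) = 3.
Since the ranks differ, the system is inconsistent.

no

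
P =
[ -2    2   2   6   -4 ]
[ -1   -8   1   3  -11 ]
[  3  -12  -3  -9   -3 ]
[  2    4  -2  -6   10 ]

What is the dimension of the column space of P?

Row reduce to echelon form.
R2 ← R2 − (1/2)·R1: [0, -9, 0, 0, -9]
R3 ← R3 + (3/2)·R1: [0, -9, 0, 0, -9]
R4 ← R4 + R1: [0, 6, 0, 0, 6]
R3 ← R3 − R2: [0, 0, 0, 0, 0]
R4 ← R4 + (2/3)·R2: [0, 0, 0, 0, 0]
Echelon form has 2 nonzero rows, so rank(P) = 2.
The column space has dimension equal to the rank: 2.

2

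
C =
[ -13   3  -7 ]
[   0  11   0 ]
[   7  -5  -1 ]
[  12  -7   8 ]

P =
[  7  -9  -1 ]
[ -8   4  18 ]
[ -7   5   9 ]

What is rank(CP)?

First compute CP:
[[-66,  94,   4],
 [-88,  44, 198],
 [ 96, -88, -106],
 [ 84, -96, -66]]
Now row reduce the product.
R2 ← R2 − (4/3)·R1: [0, -244/3, 578/3]
R3 ← R3 + (16/11)·R1: [0, 536/11, -1102/11]
R4 ← R4 + (14/11)·R1: [0, 260/11, -670/11]
R3 ← R3 + (402/671)·R2: [0, 0, 930/61]
R4 ← R4 + (195/671)·R2: [0, 0, -300/61]
R4 ← R4 + (10/31)·R3: [0, 0, 0]
3 nonzero rows, so rank(CP) = 3.

3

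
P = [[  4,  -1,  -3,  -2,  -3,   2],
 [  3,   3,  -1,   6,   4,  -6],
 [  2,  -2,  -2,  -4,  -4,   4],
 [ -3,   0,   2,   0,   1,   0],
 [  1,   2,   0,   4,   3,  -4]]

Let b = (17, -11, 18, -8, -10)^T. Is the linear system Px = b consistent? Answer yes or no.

yes

Row reduce the augmented matrix [P | b].
R2 ← R2 − (3/4)·R1: [0, 15/4, 5/4, 15/2, 25/4, -15/2, -95/4]
R3 ← R3 − (1/2)·R1: [0, -3/2, -1/2, -3, -5/2, 3, 19/2]
R4 ← R4 + (3/4)·R1: [0, -3/4, -1/4, -3/2, -5/4, 3/2, 19/4]
R5 ← R5 − (1/4)·R1: [0, 9/4, 3/4, 9/2, 15/4, -9/2, -57/4]
R3 ← R3 + (2/5)·R2: [0, 0, 0, 0, 0, 0, 0]
R4 ← R4 + (1/5)·R2: [0, 0, 0, 0, 0, 0, 0]
R5 ← R5 − (3/5)·R2: [0, 0, 0, 0, 0, 0, 0]
The echelon form has 2 nonzero rows, and every pivot lies in the first 6 columns, so rank(P) = rank([P|b]) = 2.
The system is consistent.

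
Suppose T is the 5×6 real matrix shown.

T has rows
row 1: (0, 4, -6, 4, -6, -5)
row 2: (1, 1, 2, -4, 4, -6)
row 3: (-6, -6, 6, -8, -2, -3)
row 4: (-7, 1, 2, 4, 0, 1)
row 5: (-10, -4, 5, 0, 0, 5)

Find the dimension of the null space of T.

Row reduce to echelon form.
Swap R1 ↔ R2
R3 ← R3 + (6)·R1: [0, 0, 18, -32, 22, -39]
R4 ← R4 + (7)·R1: [0, 8, 16, -24, 28, -41]
R5 ← R5 + (10)·R1: [0, 6, 25, -40, 40, -55]
R4 ← R4 − (2)·R2: [0, 0, 28, -32, 40, -31]
R5 ← R5 − (3/2)·R2: [0, 0, 34, -46, 49, -95/2]
R4 ← R4 − (14/9)·R3: [0, 0, 0, 160/9, 52/9, 89/3]
R5 ← R5 − (17/9)·R3: [0, 0, 0, 130/9, 67/9, 157/6]
R5 ← R5 − (13/16)·R4: [0, 0, 0, 0, 11/4, 33/16]
5 nonzero rows, so rank(T) = 5.
T has 6 columns; by rank–nullity, nullity = 6 − 5 = 1.

1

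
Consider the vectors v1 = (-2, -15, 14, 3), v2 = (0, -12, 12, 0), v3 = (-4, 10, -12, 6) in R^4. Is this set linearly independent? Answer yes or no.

Form the matrix with these vectors as rows and row reduce.
R3 ← R3 − (2)·R1: [0, 40, -40, 0]
R3 ← R3 + (10/3)·R2: [0, 0, 0, 0]
2 nonzero rows, so the 3 vectors span a space of dimension 2.
Since 2 < 3, the vectors are linearly dependent.

no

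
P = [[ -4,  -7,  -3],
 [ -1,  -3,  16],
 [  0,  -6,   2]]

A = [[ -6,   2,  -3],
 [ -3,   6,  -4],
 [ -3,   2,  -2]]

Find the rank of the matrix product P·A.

First compute PA:
[[ 54, -56,  46],
 [-33,  12, -17],
 [ 12, -32,  20]]
Now row reduce the product.
R2 ← R2 + (11/18)·R1: [0, -200/9, 100/9]
R3 ← R3 − (2/9)·R1: [0, -176/9, 88/9]
R3 ← R3 − (22/25)·R2: [0, 0, 0]
2 nonzero rows, so rank(PA) = 2.

2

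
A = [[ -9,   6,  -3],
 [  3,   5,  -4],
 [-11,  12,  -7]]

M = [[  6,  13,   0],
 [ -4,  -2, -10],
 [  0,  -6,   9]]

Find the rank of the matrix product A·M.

2

First compute AM:
[[-78, -111, -87],
 [ -2,  53, -86],
 [-114, -125, -183]]
Now row reduce the product.
R2 ← R2 − (1/39)·R1: [0, 726/13, -1089/13]
R3 ← R3 − (19/13)·R1: [0, 484/13, -726/13]
R3 ← R3 − (2/3)·R2: [0, 0, 0]
2 nonzero rows, so rank(AM) = 2.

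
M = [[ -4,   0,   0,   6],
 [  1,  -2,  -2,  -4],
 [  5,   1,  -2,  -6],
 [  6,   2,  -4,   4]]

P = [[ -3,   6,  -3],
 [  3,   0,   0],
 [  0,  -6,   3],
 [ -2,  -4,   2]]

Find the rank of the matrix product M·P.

First compute MP:
[[  0, -48,  24],
 [ -1,  34, -17],
 [  0,  66, -33],
 [-20,  44, -22]]
Now row reduce the product.
Swap R1 ↔ R2
R4 ← R4 − (20)·R1: [0, -636, 318]
R3 ← R3 + (11/8)·R2: [0, 0, 0]
R4 ← R4 − (53/4)·R2: [0, 0, 0]
2 nonzero rows, so rank(MP) = 2.

2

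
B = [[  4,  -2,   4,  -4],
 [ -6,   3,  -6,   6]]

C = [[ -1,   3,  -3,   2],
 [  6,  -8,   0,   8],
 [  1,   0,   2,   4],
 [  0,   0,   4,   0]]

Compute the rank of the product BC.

First compute BC:
[[-12,  28, -20,   8],
 [ 18, -42,  30, -12]]
Now row reduce the product.
R2 ← R2 + (3/2)·R1: [0, 0, 0, 0]
1 nonzero row, so rank(BC) = 1.

1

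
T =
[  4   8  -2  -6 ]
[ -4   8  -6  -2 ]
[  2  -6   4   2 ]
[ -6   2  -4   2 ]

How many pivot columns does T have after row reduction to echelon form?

2

Row reduce to echelon form.
R2 ← R2 + R1: [0, 16, -8, -8]
R3 ← R3 − (1/2)·R1: [0, -10, 5, 5]
R4 ← R4 + (3/2)·R1: [0, 14, -7, -7]
R3 ← R3 + (5/8)·R2: [0, 0, 0, 0]
R4 ← R4 − (7/8)·R2: [0, 0, 0, 0]
Echelon form has 2 nonzero rows, so rank(T) = 2.
Each nonzero row contributes one pivot column: 2 pivot columns.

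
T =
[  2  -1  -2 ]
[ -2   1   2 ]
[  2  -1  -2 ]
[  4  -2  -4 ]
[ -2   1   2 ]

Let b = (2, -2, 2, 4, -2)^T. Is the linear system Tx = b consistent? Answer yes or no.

Row reduce the augmented matrix [T | b].
R2 ← R2 + R1: [0, 0, 0, 0]
R3 ← R3 − R1: [0, 0, 0, 0]
R4 ← R4 − (2)·R1: [0, 0, 0, 0]
R5 ← R5 + R1: [0, 0, 0, 0]
The echelon form has 1 nonzero rows, and every pivot lies in the first 3 columns, so rank(T) = rank([T|b]) = 1.
The system is consistent.

yes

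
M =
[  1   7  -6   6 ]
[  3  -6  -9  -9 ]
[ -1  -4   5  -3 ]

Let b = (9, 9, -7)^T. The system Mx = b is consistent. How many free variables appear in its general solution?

2

Row reduce the augmented matrix [M | b].
R2 ← R2 − (3)·R1: [0, -27, 9, -27, -18]
R3 ← R3 + R1: [0, 3, -1, 3, 2]
R3 ← R3 + (1/9)·R2: [0, 0, 0, 0, 0]
The echelon form has 2 nonzero rows, and every pivot lies in the first 4 columns, so rank(M) = rank([M|b]) = 2.
The system is consistent.
Free variables = (unknowns) − (rank) = 4 − 2 = 2.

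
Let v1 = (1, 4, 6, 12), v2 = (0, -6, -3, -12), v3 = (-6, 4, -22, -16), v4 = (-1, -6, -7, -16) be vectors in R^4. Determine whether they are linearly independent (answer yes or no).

no

Form the matrix with these vectors as rows and row reduce.
R3 ← R3 + (6)·R1: [0, 28, 14, 56]
R4 ← R4 + R1: [0, -2, -1, -4]
R3 ← R3 + (14/3)·R2: [0, 0, 0, 0]
R4 ← R4 − (1/3)·R2: [0, 0, 0, 0]
2 nonzero rows, so the 4 vectors span a space of dimension 2.
Since 2 < 4, the vectors are linearly dependent.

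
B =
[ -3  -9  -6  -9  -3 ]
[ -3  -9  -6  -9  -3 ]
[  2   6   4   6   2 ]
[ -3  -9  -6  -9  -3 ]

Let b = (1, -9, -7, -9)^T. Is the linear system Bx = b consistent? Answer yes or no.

Row reduce the augmented matrix [B | b].
R2 ← R2 − R1: [0, 0, 0, 0, 0, -10]
R3 ← R3 + (2/3)·R1: [0, 0, 0, 0, 0, -19/3]
R4 ← R4 − R1: [0, 0, 0, 0, 0, -10]
R3 ← R3 − (19/30)·R2: [0, 0, 0, 0, 0, 0]
R4 ← R4 − R2: [0, 0, 0, 0, 0, 0]
The echelon form has 2 nonzero rows; the last pivot sits in the augmented column, so rank(B) = 1 but rank([B|b]) = 2.
Since the ranks differ, the system is inconsistent.

no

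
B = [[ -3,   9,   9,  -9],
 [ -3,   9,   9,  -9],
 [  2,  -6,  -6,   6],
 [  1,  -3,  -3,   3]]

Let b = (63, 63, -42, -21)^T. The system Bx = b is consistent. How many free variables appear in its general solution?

Row reduce the augmented matrix [B | b].
R2 ← R2 − R1: [0, 0, 0, 0, 0]
R3 ← R3 + (2/3)·R1: [0, 0, 0, 0, 0]
R4 ← R4 + (1/3)·R1: [0, 0, 0, 0, 0]
The echelon form has 1 nonzero rows, and every pivot lies in the first 4 columns, so rank(B) = rank([B|b]) = 1.
The system is consistent.
Free variables = (unknowns) − (rank) = 4 − 1 = 3.

3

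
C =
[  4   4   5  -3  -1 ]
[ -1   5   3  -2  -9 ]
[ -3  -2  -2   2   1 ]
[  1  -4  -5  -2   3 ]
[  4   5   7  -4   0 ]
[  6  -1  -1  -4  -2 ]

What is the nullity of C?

0

Row reduce to echelon form.
R2 ← R2 + (1/4)·R1: [0, 6, 17/4, -11/4, -37/4]
R3 ← R3 + (3/4)·R1: [0, 1, 7/4, -1/4, 1/4]
R4 ← R4 − (1/4)·R1: [0, -5, -25/4, -5/4, 13/4]
R5 ← R5 − R1: [0, 1, 2, -1, 1]
R6 ← R6 − (3/2)·R1: [0, -7, -17/2, 1/2, -1/2]
R3 ← R3 − (1/6)·R2: [0, 0, 25/24, 5/24, 43/24]
R4 ← R4 + (5/6)·R2: [0, 0, -65/24, -85/24, -107/24]
R5 ← R5 − (1/6)·R2: [0, 0, 31/24, -13/24, 61/24]
R6 ← R6 + (7/6)·R2: [0, 0, -85/24, -65/24, -271/24]
R4 ← R4 + (13/5)·R3: [0, 0, 0, -3, 1/5]
R5 ← R5 − (31/25)·R3: [0, 0, 0, -4/5, 8/25]
R6 ← R6 + (17/5)·R3: [0, 0, 0, -2, -26/5]
R5 ← R5 − (4/15)·R4: [0, 0, 0, 0, 4/15]
R6 ← R6 − (2/3)·R4: [0, 0, 0, 0, -16/3]
R6 ← R6 + (20)·R5: [0, 0, 0, 0, 0]
5 nonzero rows, so rank(C) = 5.
C has 5 columns; by rank–nullity, nullity = 5 − 5 = 0.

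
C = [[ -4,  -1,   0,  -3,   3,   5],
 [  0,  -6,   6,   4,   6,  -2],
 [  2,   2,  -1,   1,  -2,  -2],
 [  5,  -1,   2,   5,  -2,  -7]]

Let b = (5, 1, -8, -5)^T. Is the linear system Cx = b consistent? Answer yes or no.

no

Row reduce the augmented matrix [C | b].
R3 ← R3 + (1/2)·R1: [0, 3/2, -1, -1/2, -1/2, 1/2, -11/2]
R4 ← R4 + (5/4)·R1: [0, -9/4, 2, 5/4, 7/4, -3/4, 5/4]
R3 ← R3 + (1/4)·R2: [0, 0, 1/2, 1/2, 1, 0, -21/4]
R4 ← R4 − (3/8)·R2: [0, 0, -1/4, -1/4, -1/2, 0, 7/8]
R4 ← R4 + (1/2)·R3: [0, 0, 0, 0, 0, 0, -7/4]
The echelon form has 4 nonzero rows; the last pivot sits in the augmented column, so rank(C) = 3 but rank([C|b]) = 4.
Since the ranks differ, the system is inconsistent.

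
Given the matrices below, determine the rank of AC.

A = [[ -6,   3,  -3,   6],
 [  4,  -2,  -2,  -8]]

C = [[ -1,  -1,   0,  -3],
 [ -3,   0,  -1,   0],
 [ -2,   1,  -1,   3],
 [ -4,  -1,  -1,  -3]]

2

First compute AC:
[[-21,  -3,  -6,  -9],
 [ 38,   2,  12,   6]]
Now row reduce the product.
R2 ← R2 + (38/21)·R1: [0, -24/7, 8/7, -72/7]
2 nonzero rows, so rank(AC) = 2.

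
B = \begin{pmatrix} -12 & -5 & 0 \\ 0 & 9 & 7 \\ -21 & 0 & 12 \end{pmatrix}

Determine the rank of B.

Row reduce to echelon form.
R3 ← R3 − (7/4)·R1: [0, 35/4, 12]
R3 ← R3 − (35/36)·R2: [0, 0, 187/36]
Echelon form has 3 nonzero rows, so rank(B) = 3.

3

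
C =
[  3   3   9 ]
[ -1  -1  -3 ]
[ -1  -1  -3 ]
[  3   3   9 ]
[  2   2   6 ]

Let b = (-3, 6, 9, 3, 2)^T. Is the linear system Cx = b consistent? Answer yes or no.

Row reduce the augmented matrix [C | b].
R2 ← R2 + (1/3)·R1: [0, 0, 0, 5]
R3 ← R3 + (1/3)·R1: [0, 0, 0, 8]
R4 ← R4 − R1: [0, 0, 0, 6]
R5 ← R5 − (2/3)·R1: [0, 0, 0, 4]
R3 ← R3 − (8/5)·R2: [0, 0, 0, 0]
R4 ← R4 − (6/5)·R2: [0, 0, 0, 0]
R5 ← R5 − (4/5)·R2: [0, 0, 0, 0]
The echelon form has 2 nonzero rows; the last pivot sits in the augmented column, so rank(C) = 1 but rank([C|b]) = 2.
Since the ranks differ, the system is inconsistent.

no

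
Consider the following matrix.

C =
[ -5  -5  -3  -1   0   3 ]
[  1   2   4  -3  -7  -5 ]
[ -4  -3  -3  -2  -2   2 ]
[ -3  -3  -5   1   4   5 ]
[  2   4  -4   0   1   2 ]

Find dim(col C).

Row reduce to echelon form.
R2 ← R2 + (1/5)·R1: [0, 1, 17/5, -16/5, -7, -22/5]
R3 ← R3 − (4/5)·R1: [0, 1, -3/5, -6/5, -2, -2/5]
R4 ← R4 − (3/5)·R1: [0, 0, -16/5, 8/5, 4, 16/5]
R5 ← R5 + (2/5)·R1: [0, 2, -26/5, -2/5, 1, 16/5]
R3 ← R3 − R2: [0, 0, -4, 2, 5, 4]
R5 ← R5 − (2)·R2: [0, 0, -12, 6, 15, 12]
R4 ← R4 − (4/5)·R3: [0, 0, 0, 0, 0, 0]
R5 ← R5 − (3)·R3: [0, 0, 0, 0, 0, 0]
Echelon form has 3 nonzero rows, so rank(C) = 3.
The column space has dimension equal to the rank: 3.

3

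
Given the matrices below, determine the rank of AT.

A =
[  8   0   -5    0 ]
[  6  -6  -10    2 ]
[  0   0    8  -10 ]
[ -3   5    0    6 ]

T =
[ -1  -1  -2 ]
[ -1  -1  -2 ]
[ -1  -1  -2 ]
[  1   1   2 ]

1

First compute AT:
[[ -3,  -3,  -6],
 [ 12,  12,  24],
 [-18, -18, -36],
 [  4,   4,   8]]
Now row reduce the product.
R2 ← R2 + (4)·R1: [0, 0, 0]
R3 ← R3 − (6)·R1: [0, 0, 0]
R4 ← R4 + (4/3)·R1: [0, 0, 0]
1 nonzero row, so rank(AT) = 1.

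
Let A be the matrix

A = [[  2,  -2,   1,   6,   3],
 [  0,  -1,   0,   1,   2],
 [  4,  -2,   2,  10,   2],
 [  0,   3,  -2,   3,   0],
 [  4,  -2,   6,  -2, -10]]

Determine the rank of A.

3

Row reduce to echelon form.
R3 ← R3 − (2)·R1: [0, 2, 0, -2, -4]
R5 ← R5 − (2)·R1: [0, 2, 4, -14, -16]
R3 ← R3 + (2)·R2: [0, 0, 0, 0, 0]
R4 ← R4 + (3)·R2: [0, 0, -2, 6, 6]
R5 ← R5 + (2)·R2: [0, 0, 4, -12, -12]
Swap R3 ↔ R4
R5 ← R5 + (2)·R3: [0, 0, 0, 0, 0]
Echelon form has 3 nonzero rows, so rank(A) = 3.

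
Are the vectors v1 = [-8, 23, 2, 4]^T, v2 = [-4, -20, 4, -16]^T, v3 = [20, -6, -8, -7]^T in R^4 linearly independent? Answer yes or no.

yes

Form the matrix with these vectors as rows and row reduce.
R2 ← R2 − (1/2)·R1: [0, -63/2, 3, -18]
R3 ← R3 + (5/2)·R1: [0, 103/2, -3, 3]
R3 ← R3 + (103/63)·R2: [0, 0, 40/21, -185/7]
3 nonzero rows, so the 3 vectors span a space of dimension 3.
Since 3 = 3, the vectors are linearly independent.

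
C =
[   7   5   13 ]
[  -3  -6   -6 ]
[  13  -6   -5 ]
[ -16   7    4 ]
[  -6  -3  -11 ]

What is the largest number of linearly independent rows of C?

Row reduce to echelon form.
R2 ← R2 + (3/7)·R1: [0, -27/7, -3/7]
R3 ← R3 − (13/7)·R1: [0, -107/7, -204/7]
R4 ← R4 + (16/7)·R1: [0, 129/7, 236/7]
R5 ← R5 + (6/7)·R1: [0, 9/7, 1/7]
R3 ← R3 − (107/27)·R2: [0, 0, -247/9]
R4 ← R4 + (43/9)·R2: [0, 0, 95/3]
R5 ← R5 + (1/3)·R2: [0, 0, 0]
R4 ← R4 + (15/13)·R3: [0, 0, 0]
Echelon form has 3 nonzero rows, so rank(C) = 3.
The rank gives the maximum number of linearly independent rows: 3.

3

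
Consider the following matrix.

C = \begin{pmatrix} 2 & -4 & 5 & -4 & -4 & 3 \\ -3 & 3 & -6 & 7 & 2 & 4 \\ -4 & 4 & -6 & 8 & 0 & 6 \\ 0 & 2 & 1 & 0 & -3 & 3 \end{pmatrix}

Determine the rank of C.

Row reduce to echelon form.
R2 ← R2 + (3/2)·R1: [0, -3, 3/2, 1, -4, 17/2]
R3 ← R3 + (2)·R1: [0, -4, 4, 0, -8, 12]
R3 ← R3 − (4/3)·R2: [0, 0, 2, -4/3, -8/3, 2/3]
R4 ← R4 + (2/3)·R2: [0, 0, 2, 2/3, -17/3, 26/3]
R4 ← R4 − R3: [0, 0, 0, 2, -3, 8]
Echelon form has 4 nonzero rows, so rank(C) = 4.

4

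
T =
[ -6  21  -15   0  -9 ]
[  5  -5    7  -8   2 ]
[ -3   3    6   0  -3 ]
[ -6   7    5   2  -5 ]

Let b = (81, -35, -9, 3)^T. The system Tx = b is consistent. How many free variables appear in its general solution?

1

Row reduce the augmented matrix [T | b].
R2 ← R2 + (5/6)·R1: [0, 25/2, -11/2, -8, -11/2, 65/2]
R3 ← R3 − (1/2)·R1: [0, -15/2, 27/2, 0, 3/2, -99/2]
R4 ← R4 − R1: [0, -14, 20, 2, 4, -78]
R3 ← R3 + (3/5)·R2: [0, 0, 51/5, -24/5, -9/5, -30]
R4 ← R4 + (28/25)·R2: [0, 0, 346/25, -174/25, -54/25, -208/5]
R4 ← R4 − (346/255)·R3: [0, 0, 0, -38/85, 24/85, -76/85]
The echelon form has 4 nonzero rows, and every pivot lies in the first 5 columns, so rank(T) = rank([T|b]) = 4.
The system is consistent.
Free variables = (unknowns) − (rank) = 5 − 4 = 1.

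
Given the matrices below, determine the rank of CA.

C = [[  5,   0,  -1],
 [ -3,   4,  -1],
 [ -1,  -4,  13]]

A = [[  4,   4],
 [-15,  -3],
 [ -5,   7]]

First compute CA:
[[ 25,  13],
 [-67, -31],
 [ -9,  99]]
Now row reduce the product.
R2 ← R2 + (67/25)·R1: [0, 96/25]
R3 ← R3 + (9/25)·R1: [0, 2592/25]
R3 ← R3 − (27)·R2: [0, 0]
2 nonzero rows, so rank(CA) = 2.

2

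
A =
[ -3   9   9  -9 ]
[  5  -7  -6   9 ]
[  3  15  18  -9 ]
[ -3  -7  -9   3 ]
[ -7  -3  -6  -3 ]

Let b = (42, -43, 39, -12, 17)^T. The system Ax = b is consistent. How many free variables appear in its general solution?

Row reduce the augmented matrix [A | b].
R2 ← R2 + (5/3)·R1: [0, 8, 9, -6, 27]
R3 ← R3 + R1: [0, 24, 27, -18, 81]
R4 ← R4 − R1: [0, -16, -18, 12, -54]
R5 ← R5 − (7/3)·R1: [0, -24, -27, 18, -81]
R3 ← R3 − (3)·R2: [0, 0, 0, 0, 0]
R4 ← R4 + (2)·R2: [0, 0, 0, 0, 0]
R5 ← R5 + (3)·R2: [0, 0, 0, 0, 0]
The echelon form has 2 nonzero rows, and every pivot lies in the first 4 columns, so rank(A) = rank([A|b]) = 2.
The system is consistent.
Free variables = (unknowns) − (rank) = 4 − 2 = 2.

2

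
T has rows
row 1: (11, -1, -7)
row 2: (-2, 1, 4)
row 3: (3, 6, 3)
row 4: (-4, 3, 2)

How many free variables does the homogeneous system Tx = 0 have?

0

Row reduce to echelon form.
R2 ← R2 + (2/11)·R1: [0, 9/11, 30/11]
R3 ← R3 − (3/11)·R1: [0, 69/11, 54/11]
R4 ← R4 + (4/11)·R1: [0, 29/11, -6/11]
R3 ← R3 − (23/3)·R2: [0, 0, -16]
R4 ← R4 − (29/9)·R2: [0, 0, -28/3]
R4 ← R4 − (7/12)·R3: [0, 0, 0]
3 nonzero rows, so rank(T) = 3.
T has 3 columns; by rank–nullity, nullity = 3 − 3 = 0.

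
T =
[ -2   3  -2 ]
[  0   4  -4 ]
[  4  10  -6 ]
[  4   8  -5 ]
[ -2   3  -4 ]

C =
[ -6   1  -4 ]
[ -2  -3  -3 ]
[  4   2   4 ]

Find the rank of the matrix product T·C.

2

First compute TC:
[[ -2, -15,  -9],
 [-24, -20, -28],
 [-68, -38, -70],
 [-60, -30, -60],
 [-10, -19, -17]]
Now row reduce the product.
R2 ← R2 − (12)·R1: [0, 160, 80]
R3 ← R3 − (34)·R1: [0, 472, 236]
R4 ← R4 − (30)·R1: [0, 420, 210]
R5 ← R5 − (5)·R1: [0, 56, 28]
R3 ← R3 − (59/20)·R2: [0, 0, 0]
R4 ← R4 − (21/8)·R2: [0, 0, 0]
R5 ← R5 − (7/20)·R2: [0, 0, 0]
2 nonzero rows, so rank(TC) = 2.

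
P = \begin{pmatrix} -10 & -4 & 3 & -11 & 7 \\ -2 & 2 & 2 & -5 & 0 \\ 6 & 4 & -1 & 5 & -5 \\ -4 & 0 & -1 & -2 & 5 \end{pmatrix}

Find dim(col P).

Row reduce to echelon form.
R2 ← R2 − (1/5)·R1: [0, 14/5, 7/5, -14/5, -7/5]
R3 ← R3 + (3/5)·R1: [0, 8/5, 4/5, -8/5, -4/5]
R4 ← R4 − (2/5)·R1: [0, 8/5, -11/5, 12/5, 11/5]
R3 ← R3 − (4/7)·R2: [0, 0, 0, 0, 0]
R4 ← R4 − (4/7)·R2: [0, 0, -3, 4, 3]
Swap R3 ↔ R4
Echelon form has 3 nonzero rows, so rank(P) = 3.
The column space has dimension equal to the rank: 3.

3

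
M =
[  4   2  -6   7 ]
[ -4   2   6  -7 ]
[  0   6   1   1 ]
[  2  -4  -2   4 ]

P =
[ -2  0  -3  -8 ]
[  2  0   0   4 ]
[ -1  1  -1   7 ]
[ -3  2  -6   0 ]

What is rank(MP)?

4

First compute MP:
[[-19,   8, -48, -66],
 [ 27,  -8,  48,  82],
 [  8,   3,  -7,  31],
 [-22,   6, -28, -46]]
Now row reduce the product.
R2 ← R2 + (27/19)·R1: [0, 64/19, -384/19, -224/19]
R3 ← R3 + (8/19)·R1: [0, 121/19, -517/19, 61/19]
R4 ← R4 − (22/19)·R1: [0, -62/19, 524/19, 578/19]
R3 ← R3 − (121/64)·R2: [0, 0, 11, 51/2]
R4 ← R4 + (31/32)·R2: [0, 0, 8, 19]
R4 ← R4 − (8/11)·R3: [0, 0, 0, 5/11]
4 nonzero rows, so rank(MP) = 4.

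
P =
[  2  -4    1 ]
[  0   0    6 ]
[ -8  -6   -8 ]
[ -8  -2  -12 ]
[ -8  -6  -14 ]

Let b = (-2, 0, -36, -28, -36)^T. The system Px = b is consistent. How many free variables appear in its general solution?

Row reduce the augmented matrix [P | b].
R3 ← R3 + (4)·R1: [0, -22, -4, -44]
R4 ← R4 + (4)·R1: [0, -18, -8, -36]
R5 ← R5 + (4)·R1: [0, -22, -10, -44]
Swap R2 ↔ R3
R4 ← R4 − (9/11)·R2: [0, 0, -52/11, 0]
R5 ← R5 − R2: [0, 0, -6, 0]
R4 ← R4 + (26/33)·R3: [0, 0, 0, 0]
R5 ← R5 + R3: [0, 0, 0, 0]
The echelon form has 3 nonzero rows, and every pivot lies in the first 3 columns, so rank(P) = rank([P|b]) = 3.
The system is consistent.
Free variables = (unknowns) − (rank) = 3 − 3 = 0.

0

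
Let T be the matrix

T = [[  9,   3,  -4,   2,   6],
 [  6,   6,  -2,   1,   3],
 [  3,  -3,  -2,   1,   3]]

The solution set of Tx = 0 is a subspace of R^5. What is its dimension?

3

Row reduce to echelon form.
R2 ← R2 − (2/3)·R1: [0, 4, 2/3, -1/3, -1]
R3 ← R3 − (1/3)·R1: [0, -4, -2/3, 1/3, 1]
R3 ← R3 + R2: [0, 0, 0, 0, 0]
2 nonzero rows, so rank(T) = 2.
T has 5 columns; by rank–nullity, nullity = 5 − 2 = 3.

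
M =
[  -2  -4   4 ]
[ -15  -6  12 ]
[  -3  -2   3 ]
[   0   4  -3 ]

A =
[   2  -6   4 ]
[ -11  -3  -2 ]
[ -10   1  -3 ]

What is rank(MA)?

2

First compute MA:
[[  0,  28, -12],
 [-84, 120, -84],
 [-14,  27, -17],
 [-14, -15,   1]]
Now row reduce the product.
Swap R1 ↔ R2
R3 ← R3 − (1/6)·R1: [0, 7, -3]
R4 ← R4 − (1/6)·R1: [0, -35, 15]
R3 ← R3 − (1/4)·R2: [0, 0, 0]
R4 ← R4 + (5/4)·R2: [0, 0, 0]
2 nonzero rows, so rank(MA) = 2.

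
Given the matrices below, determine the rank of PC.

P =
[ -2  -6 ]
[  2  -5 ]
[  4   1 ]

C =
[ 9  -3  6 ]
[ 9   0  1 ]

2

First compute PC:
[[-72,   6, -18],
 [-27,  -6,   7],
 [ 45, -12,  25]]
Now row reduce the product.
R2 ← R2 − (3/8)·R1: [0, -33/4, 55/4]
R3 ← R3 + (5/8)·R1: [0, -33/4, 55/4]
R3 ← R3 − R2: [0, 0, 0]
2 nonzero rows, so rank(PC) = 2.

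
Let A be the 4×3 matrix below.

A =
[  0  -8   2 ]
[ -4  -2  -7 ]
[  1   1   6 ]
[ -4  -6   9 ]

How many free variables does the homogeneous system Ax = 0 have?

0

Row reduce to echelon form.
Swap R1 ↔ R2
R3 ← R3 + (1/4)·R1: [0, 1/2, 17/4]
R4 ← R4 − R1: [0, -4, 16]
R3 ← R3 + (1/16)·R2: [0, 0, 35/8]
R4 ← R4 − (1/2)·R2: [0, 0, 15]
R4 ← R4 − (24/7)·R3: [0, 0, 0]
3 nonzero rows, so rank(A) = 3.
A has 3 columns; by rank–nullity, nullity = 3 − 3 = 0.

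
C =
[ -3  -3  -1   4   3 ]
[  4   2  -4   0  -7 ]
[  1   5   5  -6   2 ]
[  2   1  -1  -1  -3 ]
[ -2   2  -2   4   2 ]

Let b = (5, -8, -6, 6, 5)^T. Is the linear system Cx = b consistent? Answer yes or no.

Row reduce the augmented matrix [C | b].
R2 ← R2 + (4/3)·R1: [0, -2, -16/3, 16/3, -3, -4/3]
R3 ← R3 + (1/3)·R1: [0, 4, 14/3, -14/3, 3, -13/3]
R4 ← R4 + (2/3)·R1: [0, -1, -5/3, 5/3, -1, 28/3]
R5 ← R5 − (2/3)·R1: [0, 4, -4/3, 4/3, 0, 5/3]
R3 ← R3 + (2)·R2: [0, 0, -6, 6, -3, -7]
R4 ← R4 − (1/2)·R2: [0, 0, 1, -1, 1/2, 10]
R5 ← R5 + (2)·R2: [0, 0, -12, 12, -6, -1]
R4 ← R4 + (1/6)·R3: [0, 0, 0, 0, 0, 53/6]
R5 ← R5 − (2)·R3: [0, 0, 0, 0, 0, 13]
R5 ← R5 − (78/53)·R4: [0, 0, 0, 0, 0, 0]
The echelon form has 4 nonzero rows; the last pivot sits in the augmented column, so rank(C) = 3 but rank([C|b]) = 4.
Since the ranks differ, the system is inconsistent.

no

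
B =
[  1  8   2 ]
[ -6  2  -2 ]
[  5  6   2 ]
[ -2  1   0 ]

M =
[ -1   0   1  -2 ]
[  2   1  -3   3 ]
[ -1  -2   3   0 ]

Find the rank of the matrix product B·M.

2

First compute BM:
[[ 13,   4, -17,  22],
 [ 12,   6, -18,  18],
 [  5,   2,  -7,   8],
 [  4,   1,  -5,   7]]
Now row reduce the product.
R2 ← R2 − (12/13)·R1: [0, 30/13, -30/13, -30/13]
R3 ← R3 − (5/13)·R1: [0, 6/13, -6/13, -6/13]
R4 ← R4 − (4/13)·R1: [0, -3/13, 3/13, 3/13]
R3 ← R3 − (1/5)·R2: [0, 0, 0, 0]
R4 ← R4 + (1/10)·R2: [0, 0, 0, 0]
2 nonzero rows, so rank(BM) = 2.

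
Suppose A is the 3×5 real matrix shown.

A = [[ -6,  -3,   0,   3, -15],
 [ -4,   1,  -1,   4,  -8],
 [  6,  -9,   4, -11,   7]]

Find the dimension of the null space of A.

3

Row reduce to echelon form.
R2 ← R2 − (2/3)·R1: [0, 3, -1, 2, 2]
R3 ← R3 + R1: [0, -12, 4, -8, -8]
R3 ← R3 + (4)·R2: [0, 0, 0, 0, 0]
2 nonzero rows, so rank(A) = 2.
A has 5 columns; by rank–nullity, nullity = 5 − 2 = 3.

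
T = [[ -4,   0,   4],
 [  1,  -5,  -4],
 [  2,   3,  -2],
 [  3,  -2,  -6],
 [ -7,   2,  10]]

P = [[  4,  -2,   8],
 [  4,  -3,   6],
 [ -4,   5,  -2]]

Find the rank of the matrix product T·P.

First compute TP:
[[-32,  28, -40],
 [  0,  -7, -14],
 [ 28, -23,  38],
 [ 28, -30,  24],
 [-60,  58, -64]]
Now row reduce the product.
R3 ← R3 + (7/8)·R1: [0, 3/2, 3]
R4 ← R4 + (7/8)·R1: [0, -11/2, -11]
R5 ← R5 − (15/8)·R1: [0, 11/2, 11]
R3 ← R3 + (3/14)·R2: [0, 0, 0]
R4 ← R4 − (11/14)·R2: [0, 0, 0]
R5 ← R5 + (11/14)·R2: [0, 0, 0]
2 nonzero rows, so rank(TP) = 2.

2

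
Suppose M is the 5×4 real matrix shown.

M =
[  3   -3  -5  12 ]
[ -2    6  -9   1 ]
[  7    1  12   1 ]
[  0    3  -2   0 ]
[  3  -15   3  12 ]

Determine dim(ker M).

Row reduce to echelon form.
R2 ← R2 + (2/3)·R1: [0, 4, -37/3, 9]
R3 ← R3 − (7/3)·R1: [0, 8, 71/3, -27]
R5 ← R5 − R1: [0, -12, 8, 0]
R3 ← R3 − (2)·R2: [0, 0, 145/3, -45]
R4 ← R4 − (3/4)·R2: [0, 0, 29/4, -27/4]
R5 ← R5 + (3)·R2: [0, 0, -29, 27]
R4 ← R4 − (3/20)·R3: [0, 0, 0, 0]
R5 ← R5 + (3/5)·R3: [0, 0, 0, 0]
3 nonzero rows, so rank(M) = 3.
M has 4 columns; by rank–nullity, nullity = 4 − 3 = 1.

1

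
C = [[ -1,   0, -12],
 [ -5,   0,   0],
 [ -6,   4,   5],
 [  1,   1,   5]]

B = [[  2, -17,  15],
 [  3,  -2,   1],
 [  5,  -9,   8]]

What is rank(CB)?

3

First compute CB:
[[-62, 125, -111],
 [-10,  85, -75],
 [ 25,  49, -46],
 [ 30, -64,  56]]
Now row reduce the product.
R2 ← R2 − (5/31)·R1: [0, 2010/31, -1770/31]
R3 ← R3 + (25/62)·R1: [0, 6163/62, -5627/62]
R4 ← R4 + (15/31)·R1: [0, -109/31, 71/31]
R3 ← R3 − (6163/4020)·R2: [0, 0, -216/67]
R4 ← R4 + (109/2010)·R2: [0, 0, -54/67]
R4 ← R4 − (1/4)·R3: [0, 0, 0]
3 nonzero rows, so rank(CB) = 3.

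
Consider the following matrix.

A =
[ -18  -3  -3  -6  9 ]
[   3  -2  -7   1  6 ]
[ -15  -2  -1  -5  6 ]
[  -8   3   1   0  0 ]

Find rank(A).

3

Row reduce to echelon form.
R2 ← R2 + (1/6)·R1: [0, -5/2, -15/2, 0, 15/2]
R3 ← R3 − (5/6)·R1: [0, 1/2, 3/2, 0, -3/2]
R4 ← R4 − (4/9)·R1: [0, 13/3, 7/3, 8/3, -4]
R3 ← R3 + (1/5)·R2: [0, 0, 0, 0, 0]
R4 ← R4 + (26/15)·R2: [0, 0, -32/3, 8/3, 9]
Swap R3 ↔ R4
Echelon form has 3 nonzero rows, so rank(A) = 3.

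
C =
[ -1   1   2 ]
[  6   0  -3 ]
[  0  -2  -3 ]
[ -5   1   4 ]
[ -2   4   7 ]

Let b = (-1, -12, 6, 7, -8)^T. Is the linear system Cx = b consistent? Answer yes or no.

Row reduce the augmented matrix [C | b].
R2 ← R2 + (6)·R1: [0, 6, 9, -18]
R4 ← R4 − (5)·R1: [0, -4, -6, 12]
R5 ← R5 − (2)·R1: [0, 2, 3, -6]
R3 ← R3 + (1/3)·R2: [0, 0, 0, 0]
R4 ← R4 + (2/3)·R2: [0, 0, 0, 0]
R5 ← R5 − (1/3)·R2: [0, 0, 0, 0]
The echelon form has 2 nonzero rows, and every pivot lies in the first 3 columns, so rank(C) = rank([C|b]) = 2.
The system is consistent.

yes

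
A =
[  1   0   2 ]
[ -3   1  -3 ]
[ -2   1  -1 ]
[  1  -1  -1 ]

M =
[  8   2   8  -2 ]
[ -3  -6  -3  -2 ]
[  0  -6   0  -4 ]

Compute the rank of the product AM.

First compute AM:
[[  8, -10,   8, -10],
 [-27,   6, -27,  16],
 [-19,  -4, -19,   6],
 [ 11,  14,  11,   4]]
Now row reduce the product.
R2 ← R2 + (27/8)·R1: [0, -111/4, 0, -71/4]
R3 ← R3 + (19/8)·R1: [0, -111/4, 0, -71/4]
R4 ← R4 − (11/8)·R1: [0, 111/4, 0, 71/4]
R3 ← R3 − R2: [0, 0, 0, 0]
R4 ← R4 + R2: [0, 0, 0, 0]
2 nonzero rows, so rank(AM) = 2.

2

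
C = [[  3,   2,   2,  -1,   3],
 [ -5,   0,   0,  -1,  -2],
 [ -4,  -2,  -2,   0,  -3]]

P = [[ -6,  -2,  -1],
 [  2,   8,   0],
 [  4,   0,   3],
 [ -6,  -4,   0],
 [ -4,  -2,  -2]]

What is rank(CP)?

First compute CP:
[[-12,   8,  -3],
 [ 44,  18,   9],
 [ 24,  -2,   4]]
Now row reduce the product.
R2 ← R2 + (11/3)·R1: [0, 142/3, -2]
R3 ← R3 + (2)·R1: [0, 14, -2]
R3 ← R3 − (21/71)·R2: [0, 0, -100/71]
3 nonzero rows, so rank(CP) = 3.

3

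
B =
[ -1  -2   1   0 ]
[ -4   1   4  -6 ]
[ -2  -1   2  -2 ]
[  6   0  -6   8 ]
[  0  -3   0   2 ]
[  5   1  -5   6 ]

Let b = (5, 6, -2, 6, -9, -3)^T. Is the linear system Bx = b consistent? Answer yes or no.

no

Row reduce the augmented matrix [B | b].
R2 ← R2 − (4)·R1: [0, 9, 0, -6, -14]
R3 ← R3 − (2)·R1: [0, 3, 0, -2, -12]
R4 ← R4 + (6)·R1: [0, -12, 0, 8, 36]
R6 ← R6 + (5)·R1: [0, -9, 0, 6, 22]
R3 ← R3 − (1/3)·R2: [0, 0, 0, 0, -22/3]
R4 ← R4 + (4/3)·R2: [0, 0, 0, 0, 52/3]
R5 ← R5 + (1/3)·R2: [0, 0, 0, 0, -41/3]
R6 ← R6 + R2: [0, 0, 0, 0, 8]
R4 ← R4 + (26/11)·R3: [0, 0, 0, 0, 0]
R5 ← R5 − (41/22)·R3: [0, 0, 0, 0, 0]
R6 ← R6 + (12/11)·R3: [0, 0, 0, 0, 0]
The echelon form has 3 nonzero rows; the last pivot sits in the augmented column, so rank(B) = 2 but rank([B|b]) = 3.
Since the ranks differ, the system is inconsistent.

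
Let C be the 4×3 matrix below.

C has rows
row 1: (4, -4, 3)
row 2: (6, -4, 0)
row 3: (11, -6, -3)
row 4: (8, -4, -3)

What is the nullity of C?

1

Row reduce to echelon form.
R2 ← R2 − (3/2)·R1: [0, 2, -9/2]
R3 ← R3 − (11/4)·R1: [0, 5, -45/4]
R4 ← R4 − (2)·R1: [0, 4, -9]
R3 ← R3 − (5/2)·R2: [0, 0, 0]
R4 ← R4 − (2)·R2: [0, 0, 0]
2 nonzero rows, so rank(C) = 2.
C has 3 columns; by rank–nullity, nullity = 3 − 2 = 1.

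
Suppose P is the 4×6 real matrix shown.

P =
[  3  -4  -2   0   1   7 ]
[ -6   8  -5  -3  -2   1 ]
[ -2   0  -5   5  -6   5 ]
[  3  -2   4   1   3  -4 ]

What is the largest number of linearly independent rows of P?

Row reduce to echelon form.
R2 ← R2 + (2)·R1: [0, 0, -9, -3, 0, 15]
R3 ← R3 + (2/3)·R1: [0, -8/3, -19/3, 5, -16/3, 29/3]
R4 ← R4 − R1: [0, 2, 6, 1, 2, -11]
Swap R2 ↔ R3
R4 ← R4 + (3/4)·R2: [0, 0, 5/4, 19/4, -2, -15/4]
R4 ← R4 + (5/36)·R3: [0, 0, 0, 13/3, -2, -5/3]
Echelon form has 4 nonzero rows, so rank(P) = 4.
The rank gives the maximum number of linearly independent rows: 4.

4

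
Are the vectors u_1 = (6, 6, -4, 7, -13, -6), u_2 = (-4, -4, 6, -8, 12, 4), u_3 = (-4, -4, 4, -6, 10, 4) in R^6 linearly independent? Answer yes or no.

Form the matrix with these vectors as rows and row reduce.
R2 ← R2 + (2/3)·R1: [0, 0, 10/3, -10/3, 10/3, 0]
R3 ← R3 + (2/3)·R1: [0, 0, 4/3, -4/3, 4/3, 0]
R3 ← R3 − (2/5)·R2: [0, 0, 0, 0, 0, 0]
2 nonzero rows, so the 3 vectors span a space of dimension 2.
Since 2 < 3, the vectors are linearly dependent.

no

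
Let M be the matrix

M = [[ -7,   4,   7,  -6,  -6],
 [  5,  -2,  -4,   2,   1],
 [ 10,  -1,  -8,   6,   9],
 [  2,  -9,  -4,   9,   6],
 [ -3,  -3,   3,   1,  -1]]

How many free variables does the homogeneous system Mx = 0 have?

0

Row reduce to echelon form.
R2 ← R2 + (5/7)·R1: [0, 6/7, 1, -16/7, -23/7]
R3 ← R3 + (10/7)·R1: [0, 33/7, 2, -18/7, 3/7]
R4 ← R4 + (2/7)·R1: [0, -55/7, -2, 51/7, 30/7]
R5 ← R5 − (3/7)·R1: [0, -33/7, 0, 25/7, 11/7]
R3 ← R3 − (11/2)·R2: [0, 0, -7/2, 10, 37/2]
R4 ← R4 + (55/6)·R2: [0, 0, 43/6, -41/3, -155/6]
R5 ← R5 + (11/2)·R2: [0, 0, 11/2, -9, -33/2]
R4 ← R4 + (43/21)·R3: [0, 0, 0, 143/21, 253/21]
R5 ← R5 + (11/7)·R3: [0, 0, 0, 47/7, 88/7]
R5 ← R5 − (141/143)·R4: [0, 0, 0, 0, 9/13]
5 nonzero rows, so rank(M) = 5.
M has 5 columns; by rank–nullity, nullity = 5 − 5 = 0.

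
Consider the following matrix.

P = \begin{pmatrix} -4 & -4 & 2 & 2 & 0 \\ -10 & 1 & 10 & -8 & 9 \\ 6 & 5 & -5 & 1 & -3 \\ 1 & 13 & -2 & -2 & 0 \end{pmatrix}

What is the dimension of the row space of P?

3

Row reduce to echelon form.
R2 ← R2 − (5/2)·R1: [0, 11, 5, -13, 9]
R3 ← R3 + (3/2)·R1: [0, -1, -2, 4, -3]
R4 ← R4 + (1/4)·R1: [0, 12, -3/2, -3/2, 0]
R3 ← R3 + (1/11)·R2: [0, 0, -17/11, 31/11, -24/11]
R4 ← R4 − (12/11)·R2: [0, 0, -153/22, 279/22, -108/11]
R4 ← R4 − (9/2)·R3: [0, 0, 0, 0, 0]
Echelon form has 3 nonzero rows, so rank(P) = 3.
The row space has dimension equal to the rank: 3.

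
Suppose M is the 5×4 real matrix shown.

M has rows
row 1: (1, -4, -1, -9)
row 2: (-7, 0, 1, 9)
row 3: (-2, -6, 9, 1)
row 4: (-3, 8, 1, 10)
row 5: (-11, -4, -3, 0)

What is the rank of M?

Row reduce to echelon form.
R2 ← R2 + (7)·R1: [0, -28, -6, -54]
R3 ← R3 + (2)·R1: [0, -14, 7, -17]
R4 ← R4 + (3)·R1: [0, -4, -2, -17]
R5 ← R5 + (11)·R1: [0, -48, -14, -99]
R3 ← R3 − (1/2)·R2: [0, 0, 10, 10]
R4 ← R4 − (1/7)·R2: [0, 0, -8/7, -65/7]
R5 ← R5 − (12/7)·R2: [0, 0, -26/7, -45/7]
R4 ← R4 + (4/35)·R3: [0, 0, 0, -57/7]
R5 ← R5 + (13/35)·R3: [0, 0, 0, -19/7]
R5 ← R5 − (1/3)·R4: [0, 0, 0, 0]
Echelon form has 4 nonzero rows, so rank(M) = 4.

4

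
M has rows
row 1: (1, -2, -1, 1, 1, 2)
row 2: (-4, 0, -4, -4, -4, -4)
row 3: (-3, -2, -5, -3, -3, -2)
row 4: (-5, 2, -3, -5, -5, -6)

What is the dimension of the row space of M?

2

Row reduce to echelon form.
R2 ← R2 + (4)·R1: [0, -8, -8, 0, 0, 4]
R3 ← R3 + (3)·R1: [0, -8, -8, 0, 0, 4]
R4 ← R4 + (5)·R1: [0, -8, -8, 0, 0, 4]
R3 ← R3 − R2: [0, 0, 0, 0, 0, 0]
R4 ← R4 − R2: [0, 0, 0, 0, 0, 0]
Echelon form has 2 nonzero rows, so rank(M) = 2.
The row space has dimension equal to the rank: 2.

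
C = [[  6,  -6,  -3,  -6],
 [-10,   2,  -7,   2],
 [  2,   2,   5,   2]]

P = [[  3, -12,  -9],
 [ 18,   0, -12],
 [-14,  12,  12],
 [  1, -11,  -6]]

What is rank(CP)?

First compute CP:
[[-54, -42,  18],
 [106,  14, -30],
 [-26,  14,   6]]
Now row reduce the product.
R2 ← R2 + (53/27)·R1: [0, -616/9, 16/3]
R3 ← R3 − (13/27)·R1: [0, 308/9, -8/3]
R3 ← R3 + (1/2)·R2: [0, 0, 0]
2 nonzero rows, so rank(CP) = 2.

2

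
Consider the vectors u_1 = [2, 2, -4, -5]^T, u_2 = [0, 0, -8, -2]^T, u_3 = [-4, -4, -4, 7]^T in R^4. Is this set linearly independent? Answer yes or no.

no

Form the matrix with these vectors as rows and row reduce.
R3 ← R3 + (2)·R1: [0, 0, -12, -3]
R3 ← R3 − (3/2)·R2: [0, 0, 0, 0]
2 nonzero rows, so the 3 vectors span a space of dimension 2.
Since 2 < 3, the vectors are linearly dependent.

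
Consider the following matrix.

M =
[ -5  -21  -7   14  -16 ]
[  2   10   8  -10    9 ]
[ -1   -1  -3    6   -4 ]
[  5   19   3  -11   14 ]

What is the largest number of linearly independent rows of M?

3

Row reduce to echelon form.
R2 ← R2 + (2/5)·R1: [0, 8/5, 26/5, -22/5, 13/5]
R3 ← R3 − (1/5)·R1: [0, 16/5, -8/5, 16/5, -4/5]
R4 ← R4 + R1: [0, -2, -4, 3, -2]
R3 ← R3 − (2)·R2: [0, 0, -12, 12, -6]
R4 ← R4 + (5/4)·R2: [0, 0, 5/2, -5/2, 5/4]
R4 ← R4 + (5/24)·R3: [0, 0, 0, 0, 0]
Echelon form has 3 nonzero rows, so rank(M) = 3.
The rank gives the maximum number of linearly independent rows: 3.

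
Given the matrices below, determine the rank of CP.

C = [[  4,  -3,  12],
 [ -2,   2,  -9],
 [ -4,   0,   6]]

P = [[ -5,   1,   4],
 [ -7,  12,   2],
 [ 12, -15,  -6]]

2

First compute CP:
[[145, -212, -62],
 [-112, 157,  50],
 [ 92, -94, -52]]
Now row reduce the product.
R2 ← R2 + (112/145)·R1: [0, -979/145, 306/145]
R3 ← R3 − (92/145)·R1: [0, 5874/145, -1836/145]
R3 ← R3 + (6)·R2: [0, 0, 0]
2 nonzero rows, so rank(CP) = 2.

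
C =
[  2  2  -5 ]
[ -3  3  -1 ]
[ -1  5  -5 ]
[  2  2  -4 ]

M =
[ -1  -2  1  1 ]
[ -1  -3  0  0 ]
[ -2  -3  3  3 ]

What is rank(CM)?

2

First compute CM:
[[  6,   5, -13, -13],
 [  2,   0,  -6,  -6],
 [  6,   2, -16, -16],
 [  4,   2, -10, -10]]
Now row reduce the product.
R2 ← R2 − (1/3)·R1: [0, -5/3, -5/3, -5/3]
R3 ← R3 − R1: [0, -3, -3, -3]
R4 ← R4 − (2/3)·R1: [0, -4/3, -4/3, -4/3]
R3 ← R3 − (9/5)·R2: [0, 0, 0, 0]
R4 ← R4 − (4/5)·R2: [0, 0, 0, 0]
2 nonzero rows, so rank(CM) = 2.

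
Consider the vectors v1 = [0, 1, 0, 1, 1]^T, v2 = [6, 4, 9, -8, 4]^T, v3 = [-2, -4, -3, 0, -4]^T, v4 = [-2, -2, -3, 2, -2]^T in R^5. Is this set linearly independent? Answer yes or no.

no

Form the matrix with these vectors as rows and row reduce.
Swap R1 ↔ R2
R3 ← R3 + (1/3)·R1: [0, -8/3, 0, -8/3, -8/3]
R4 ← R4 + (1/3)·R1: [0, -2/3, 0, -2/3, -2/3]
R3 ← R3 + (8/3)·R2: [0, 0, 0, 0, 0]
R4 ← R4 + (2/3)·R2: [0, 0, 0, 0, 0]
2 nonzero rows, so the 4 vectors span a space of dimension 2.
Since 2 < 4, the vectors are linearly dependent.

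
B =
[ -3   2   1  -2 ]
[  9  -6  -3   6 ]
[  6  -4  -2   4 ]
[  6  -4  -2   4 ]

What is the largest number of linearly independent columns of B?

Row reduce to echelon form.
R2 ← R2 + (3)·R1: [0, 0, 0, 0]
R3 ← R3 + (2)·R1: [0, 0, 0, 0]
R4 ← R4 + (2)·R1: [0, 0, 0, 0]
Echelon form has 1 nonzero row, so rank(B) = 1.
The rank gives the maximum number of linearly independent columns: 1.

1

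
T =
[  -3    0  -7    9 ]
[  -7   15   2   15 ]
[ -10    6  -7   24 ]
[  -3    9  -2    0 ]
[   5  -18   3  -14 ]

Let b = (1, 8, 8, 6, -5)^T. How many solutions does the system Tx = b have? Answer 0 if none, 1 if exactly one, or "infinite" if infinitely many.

Row reduce the augmented matrix [T | b].
R2 ← R2 − (7/3)·R1: [0, 15, 55/3, -6, 17/3]
R3 ← R3 − (10/3)·R1: [0, 6, 49/3, -6, 14/3]
R4 ← R4 − R1: [0, 9, 5, -9, 5]
R5 ← R5 + (5/3)·R1: [0, -18, -26/3, 1, -10/3]
R3 ← R3 − (2/5)·R2: [0, 0, 9, -18/5, 12/5]
R4 ← R4 − (3/5)·R2: [0, 0, -6, -27/5, 8/5]
R5 ← R5 + (6/5)·R2: [0, 0, 40/3, -31/5, 52/15]
R4 ← R4 + (2/3)·R3: [0, 0, 0, -39/5, 16/5]
R5 ← R5 − (40/27)·R3: [0, 0, 0, -13/15, -4/45]
R5 ← R5 − (1/9)·R4: [0, 0, 0, 0, -4/9]
The echelon form has 5 nonzero rows; the last pivot sits in the augmented column, so rank(T) = 4 but rank([T|b]) = 5.
Since the ranks differ, the system is inconsistent.
It has no solutions.

0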